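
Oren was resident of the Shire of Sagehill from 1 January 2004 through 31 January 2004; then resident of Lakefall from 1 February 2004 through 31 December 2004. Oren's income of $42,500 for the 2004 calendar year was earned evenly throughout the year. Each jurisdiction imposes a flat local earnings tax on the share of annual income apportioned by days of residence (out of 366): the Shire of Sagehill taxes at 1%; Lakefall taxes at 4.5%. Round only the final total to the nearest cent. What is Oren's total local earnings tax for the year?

$1,786.51

The Shire of Sagehill, 1 January – 31 January 2004: 31 days → $42,500 × 1% × 31/366 = $35.9973
Lakefall, 1 February – 31 December 2004: 335 days → $42,500 × 4.5% × 335/366 = $1,750.5123
Total = $1,786.5096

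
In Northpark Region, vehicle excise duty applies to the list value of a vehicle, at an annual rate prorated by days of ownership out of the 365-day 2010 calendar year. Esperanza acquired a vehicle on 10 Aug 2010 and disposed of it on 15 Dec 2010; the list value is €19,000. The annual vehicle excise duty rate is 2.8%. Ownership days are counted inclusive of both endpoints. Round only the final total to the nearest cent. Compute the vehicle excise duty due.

Days held (10 Aug – 15 Dec 2010): 128 out of 365
Tax = €19,000 × 2.8% × 128/365 = €186.5644

€186.56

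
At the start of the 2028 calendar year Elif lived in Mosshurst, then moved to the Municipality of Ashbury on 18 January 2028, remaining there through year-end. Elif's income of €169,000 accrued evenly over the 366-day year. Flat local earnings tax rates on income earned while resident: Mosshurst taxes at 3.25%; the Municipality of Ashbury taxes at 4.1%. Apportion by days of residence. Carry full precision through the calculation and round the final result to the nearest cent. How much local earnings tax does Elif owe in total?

€6,862.28

Mosshurst, 1 January – 17 January 2028: 17 days → €169,000 × 3.25% × 17/366 = €255.1161
The Municipality of Ashbury, 18 January – 31 December 2028: 349 days → €169,000 × 4.1% × 349/366 = €6,607.1612
Total = €6,862.2773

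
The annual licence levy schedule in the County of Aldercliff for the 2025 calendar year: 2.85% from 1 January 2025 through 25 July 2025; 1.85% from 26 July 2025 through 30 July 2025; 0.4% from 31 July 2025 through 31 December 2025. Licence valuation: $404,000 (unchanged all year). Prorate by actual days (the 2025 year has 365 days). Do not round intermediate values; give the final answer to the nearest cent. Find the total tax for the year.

$7,282.52

1 January – 25 July 2025: 206 days at 2.85% → $404,000 × 2.85% × 206/365 = $6,498.3123
26 July – 30 July 2025: 5 days at 1.85% → $404,000 × 1.85% × 5/365 = $102.3836
31 July – 31 December 2025: 154 days at 0.4% → $404,000 × 0.4% × 154/365 = $681.8192
Total = $7,282.5151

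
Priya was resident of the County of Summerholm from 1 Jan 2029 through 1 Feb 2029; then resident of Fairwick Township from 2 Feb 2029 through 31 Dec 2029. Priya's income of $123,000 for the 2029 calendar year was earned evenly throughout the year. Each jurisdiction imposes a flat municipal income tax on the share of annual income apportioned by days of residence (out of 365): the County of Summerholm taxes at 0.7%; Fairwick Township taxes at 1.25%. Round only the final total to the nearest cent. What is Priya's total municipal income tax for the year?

The County of Summerholm, 1 Jan – 1 Feb 2029: 32 days → $123,000 × 0.7% × 32/365 = $75.4849
Fairwick Township, 2 Feb – 31 Dec 2029: 333 days → $123,000 × 1.25% × 333/365 = $1,402.7055
Total = $1,478.1904

$1,478.19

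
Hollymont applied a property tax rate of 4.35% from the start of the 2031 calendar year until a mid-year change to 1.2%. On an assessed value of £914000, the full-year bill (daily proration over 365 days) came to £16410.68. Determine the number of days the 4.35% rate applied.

69 days

Let d = days at the first rate; then 365 − d days at the second rate.
£914000 × [4.35%·d + 1.2%·(365−d)] / 365 = £16410.68
Solving gives d = 69, so the new rate took effect on March 11, 2031.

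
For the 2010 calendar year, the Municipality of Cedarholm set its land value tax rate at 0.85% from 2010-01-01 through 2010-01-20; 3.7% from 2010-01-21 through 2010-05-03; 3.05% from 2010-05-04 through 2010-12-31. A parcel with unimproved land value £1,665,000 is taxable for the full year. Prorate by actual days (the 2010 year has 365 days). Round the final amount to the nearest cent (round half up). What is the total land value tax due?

2010-01-01 to 2010-01-20: 20 days at 0.85% → £1,665,000 × 0.85% × 20/365 = £775.4795
2010-01-21 to 2010-05-03: 103 days at 3.7% → £1,665,000 × 3.7% × 103/365 = £17,384.4247
2010-05-04 to 2010-12-31: 242 days at 3.05% → £1,665,000 × 3.05% × 242/365 = £33,669.4932
Total = £51,829.3973

£51,829.40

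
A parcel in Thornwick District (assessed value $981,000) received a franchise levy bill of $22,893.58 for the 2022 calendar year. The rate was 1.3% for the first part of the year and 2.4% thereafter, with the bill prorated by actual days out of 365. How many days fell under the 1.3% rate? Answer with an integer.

Let d = days at the first rate; then 365 − d days at the second rate.
$981,000 × [1.3%·d + 2.4%·(365−d)] / 365 = $22,893.58
Solving gives d = 22, so the new rate took effect on January 23, 2022.

22 days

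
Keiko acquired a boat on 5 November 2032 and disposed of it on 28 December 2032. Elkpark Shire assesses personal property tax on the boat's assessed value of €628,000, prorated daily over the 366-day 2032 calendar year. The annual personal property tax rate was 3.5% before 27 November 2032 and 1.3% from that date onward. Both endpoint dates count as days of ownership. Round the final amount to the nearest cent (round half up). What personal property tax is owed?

5 November – 26 November 2032: 22 days at 3.5% → €628,000 × 3.5% × 22/366 = €1,321.2022
27 November – 28 December 2032: 32 days at 1.3% → €628,000 × 1.3% × 32/366 = €713.7923
Total = €2,034.9945

€2,034.99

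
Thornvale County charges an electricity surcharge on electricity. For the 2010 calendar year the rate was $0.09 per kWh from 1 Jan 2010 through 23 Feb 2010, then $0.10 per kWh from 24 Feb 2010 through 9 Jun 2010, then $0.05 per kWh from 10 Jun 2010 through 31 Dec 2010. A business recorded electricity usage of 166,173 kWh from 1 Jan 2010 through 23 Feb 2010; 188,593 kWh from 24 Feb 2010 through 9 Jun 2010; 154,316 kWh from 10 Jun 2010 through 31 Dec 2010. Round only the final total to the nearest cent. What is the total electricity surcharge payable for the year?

1 Jan – 23 Feb 2010: 166,173 kWh at $0.09/kWh → $14,955.57
24 Feb – 9 Jun 2010: 188,593 kWh at $0.10/kWh → $18,859.30
10 Jun – 31 Dec 2010: 154,316 kWh at $0.05/kWh → $7,715.80

$41,530.67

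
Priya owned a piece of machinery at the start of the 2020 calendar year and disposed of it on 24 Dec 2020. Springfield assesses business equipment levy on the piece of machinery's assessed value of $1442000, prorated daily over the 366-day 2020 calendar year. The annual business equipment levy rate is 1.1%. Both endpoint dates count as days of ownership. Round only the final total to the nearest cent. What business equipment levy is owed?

$15558.63

Days held (1 Jan – 24 Dec 2020): 359 out of 366
Tax = $1442000 × 1.1% × 359/366 = $15558.6284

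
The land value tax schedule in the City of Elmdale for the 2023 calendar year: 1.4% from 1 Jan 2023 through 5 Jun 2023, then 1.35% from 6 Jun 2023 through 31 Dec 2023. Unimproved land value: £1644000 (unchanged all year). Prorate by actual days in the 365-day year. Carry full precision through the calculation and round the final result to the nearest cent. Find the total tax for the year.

1 Jan – 5 Jun 2023: 156 days at 1.4% → £1644000 × 1.4% × 156/365 = £9836.9753
6 Jun – 31 Dec 2023: 209 days at 1.35% → £1644000 × 1.35% × 209/365 = £12708.3452
Total = £22545.3205

£22545.32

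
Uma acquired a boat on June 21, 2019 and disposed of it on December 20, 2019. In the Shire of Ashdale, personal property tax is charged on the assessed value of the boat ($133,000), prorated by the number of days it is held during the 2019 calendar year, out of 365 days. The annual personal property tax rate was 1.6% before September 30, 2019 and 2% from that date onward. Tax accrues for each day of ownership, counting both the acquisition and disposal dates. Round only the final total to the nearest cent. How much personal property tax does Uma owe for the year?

$1,186.43

June 21 – September 29, 2019: 101 days at 1.6% → $133,000 × 1.6% × 101/365 = $588.8438
September 30 – December 20, 2019: 82 days at 2% → $133,000 × 2% × 82/365 = $597.5890
Total = $1,186.4329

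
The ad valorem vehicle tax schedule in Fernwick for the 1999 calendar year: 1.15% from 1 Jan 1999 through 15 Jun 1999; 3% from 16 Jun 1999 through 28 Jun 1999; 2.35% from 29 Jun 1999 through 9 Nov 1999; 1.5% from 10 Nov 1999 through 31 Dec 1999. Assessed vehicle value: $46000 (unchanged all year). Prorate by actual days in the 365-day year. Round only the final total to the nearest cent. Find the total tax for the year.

$784.90

1 Jan – 15 Jun 1999: 166 days at 1.15% → $46000 × 1.15% × 166/365 = $240.5863
16 Jun – 28 Jun 1999: 13 days at 3% → $46000 × 3% × 13/365 = $49.1507
29 Jun – 9 Nov 1999: 134 days at 2.35% → $46000 × 2.35% × 134/365 = $396.8603
10 Nov – 31 Dec 1999: 52 days at 1.5% → $46000 × 1.5% × 52/365 = $98.3014
Total = $784.8986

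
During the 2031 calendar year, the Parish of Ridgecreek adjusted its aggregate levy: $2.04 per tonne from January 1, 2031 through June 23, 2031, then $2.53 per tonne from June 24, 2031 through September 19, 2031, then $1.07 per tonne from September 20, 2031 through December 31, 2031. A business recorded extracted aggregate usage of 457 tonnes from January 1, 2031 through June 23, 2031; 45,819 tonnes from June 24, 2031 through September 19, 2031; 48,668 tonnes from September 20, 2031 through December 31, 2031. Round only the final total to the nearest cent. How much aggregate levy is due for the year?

January 1 – June 23, 2031: 457 tonnes at $2.04/tonne → $932.28
June 24 – September 19, 2031: 45,819 tonnes at $2.53/tonne → $115,922.07
September 20 – December 31, 2031: 48,668 tonnes at $1.07/tonne → $52,074.76

$168,929.11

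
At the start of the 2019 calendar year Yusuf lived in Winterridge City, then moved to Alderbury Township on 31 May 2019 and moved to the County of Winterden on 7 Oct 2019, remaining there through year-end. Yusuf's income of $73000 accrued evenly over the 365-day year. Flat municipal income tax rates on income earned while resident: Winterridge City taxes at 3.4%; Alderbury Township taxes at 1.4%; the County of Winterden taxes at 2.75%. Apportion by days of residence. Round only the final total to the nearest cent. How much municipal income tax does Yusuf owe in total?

$1854.20

Winterridge City, 1 Jan – 30 May 2019: 150 days → $73000 × 3.4% × 150/365 = $1020.0000
Alderbury Township, 31 May – 6 Oct 2019: 129 days → $73000 × 1.4% × 129/365 = $361.2000
The County of Winterden, 7 Oct – 31 Dec 2019: 86 days → $73000 × 2.75% × 86/365 = $473.0000
Total = $1854.2000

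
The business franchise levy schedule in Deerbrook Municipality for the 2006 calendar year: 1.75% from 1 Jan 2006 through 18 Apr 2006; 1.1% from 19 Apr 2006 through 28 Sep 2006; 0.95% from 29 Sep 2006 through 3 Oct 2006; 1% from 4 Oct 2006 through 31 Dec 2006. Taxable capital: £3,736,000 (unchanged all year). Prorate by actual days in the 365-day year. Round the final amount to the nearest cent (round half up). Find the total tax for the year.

1 Jan – 18 Apr 2006: 108 days at 1.75% → £3,736,000 × 1.75% × 108/365 = £19,345.3151
19 Apr – 28 Sep 2006: 163 days at 1.1% → £3,736,000 × 1.1% × 163/365 = £18,352.4603
29 Sep – 3 Oct 2006: 5 days at 0.95% → £3,736,000 × 0.95% × 5/365 = £486.1918
4 Oct – 31 Dec 2006: 89 days at 1% → £3,736,000 × 1% × 89/365 = £9,109.6986
Total = £47,293.6658

£47,293.67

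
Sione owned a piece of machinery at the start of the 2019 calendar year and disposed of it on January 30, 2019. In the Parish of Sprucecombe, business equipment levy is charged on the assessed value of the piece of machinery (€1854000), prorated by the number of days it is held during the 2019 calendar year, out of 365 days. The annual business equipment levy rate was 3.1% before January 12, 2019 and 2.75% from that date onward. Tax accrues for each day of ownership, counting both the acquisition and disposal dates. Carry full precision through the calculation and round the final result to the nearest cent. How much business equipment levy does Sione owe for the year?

€4386.11

January 1 – January 11, 2019: 11 days at 3.1% → €1854000 × 3.1% × 11/365 = €1732.0932
January 12 – January 30, 2019: 19 days at 2.75% → €1854000 × 2.75% × 19/365 = €2654.0137
Total = €4386.1068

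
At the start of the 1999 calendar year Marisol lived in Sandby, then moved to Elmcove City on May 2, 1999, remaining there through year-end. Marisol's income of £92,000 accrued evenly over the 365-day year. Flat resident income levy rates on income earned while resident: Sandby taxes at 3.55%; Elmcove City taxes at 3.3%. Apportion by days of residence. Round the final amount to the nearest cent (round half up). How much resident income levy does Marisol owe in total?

£3,112.25

Sandby, January 1 – May 1, 1999: 121 days → £92,000 × 3.55% × 121/365 = £1,082.7014
Elmcove City, May 2 – December 31, 1999: 244 days → £92,000 × 3.3% × 244/365 = £2,029.5452
Total = £3,112.2466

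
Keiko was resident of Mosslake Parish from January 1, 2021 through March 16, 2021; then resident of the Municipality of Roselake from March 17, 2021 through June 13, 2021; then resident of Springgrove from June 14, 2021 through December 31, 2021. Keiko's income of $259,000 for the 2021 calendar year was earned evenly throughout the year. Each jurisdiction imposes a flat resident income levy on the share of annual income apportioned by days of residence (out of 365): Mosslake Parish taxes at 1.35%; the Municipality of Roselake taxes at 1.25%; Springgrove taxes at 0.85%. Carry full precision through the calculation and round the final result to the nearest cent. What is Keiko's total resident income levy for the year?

Mosslake Parish, January 1 – March 16, 2021: 75 days → $259,000 × 1.35% × 75/365 = $718.4589
The Municipality of Roselake, March 17 – June 13, 2021: 89 days → $259,000 × 1.25% × 89/365 = $789.4178
Springgrove, June 14 – December 31, 2021: 201 days → $259,000 × 0.85% × 201/365 = $1,212.3329
Total = $2,720.2096

$2,720.21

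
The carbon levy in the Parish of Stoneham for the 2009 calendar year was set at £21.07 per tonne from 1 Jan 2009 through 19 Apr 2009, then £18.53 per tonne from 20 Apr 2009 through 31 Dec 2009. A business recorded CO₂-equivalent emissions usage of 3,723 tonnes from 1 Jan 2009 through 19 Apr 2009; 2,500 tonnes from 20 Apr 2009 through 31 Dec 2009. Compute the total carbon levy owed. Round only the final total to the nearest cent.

£124,768.61

1 Jan – 19 Apr 2009: 3,723 tonnes at £21.07/tonne → £78,443.61
20 Apr – 31 Dec 2009: 2,500 tonnes at £18.53/tonne → £46,325.00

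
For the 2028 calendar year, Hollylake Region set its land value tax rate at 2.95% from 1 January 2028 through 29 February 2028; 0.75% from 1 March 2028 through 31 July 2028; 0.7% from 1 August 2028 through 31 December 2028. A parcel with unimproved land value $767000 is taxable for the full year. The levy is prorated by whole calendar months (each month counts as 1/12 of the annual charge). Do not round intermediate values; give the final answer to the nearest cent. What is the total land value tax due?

$8405.04

1 January – 29 February 2028: 2 months at 2.95% → $767000 × 2.95% × 2/12 = $3771.0833
1 March – 31 July 2028: 5 months at 0.75% → $767000 × 0.75% × 5/12 = $2396.8750
1 August – 31 December 2028: 5 months at 0.7% → $767000 × 0.7% × 5/12 = $2237.0833
Total = $8405.0417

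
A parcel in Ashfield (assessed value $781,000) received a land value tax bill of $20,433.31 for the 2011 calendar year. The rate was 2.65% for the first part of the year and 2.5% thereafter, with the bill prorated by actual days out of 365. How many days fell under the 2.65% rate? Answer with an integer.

Let d = days at the first rate; then 365 − d days at the second rate.
$781,000 × [2.65%·d + 2.5%·(365−d)] / 365 = $20,433.31
Solving gives d = 283, so the new rate took effect on October 11, 2011.

283 days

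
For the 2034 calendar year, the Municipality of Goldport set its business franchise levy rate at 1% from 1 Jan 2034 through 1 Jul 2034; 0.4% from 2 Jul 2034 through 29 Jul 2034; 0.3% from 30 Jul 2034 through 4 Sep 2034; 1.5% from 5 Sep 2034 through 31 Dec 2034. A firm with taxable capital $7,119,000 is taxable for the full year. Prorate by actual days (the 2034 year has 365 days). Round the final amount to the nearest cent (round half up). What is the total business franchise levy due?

1 Jan – 1 Jul 2034: 182 days at 1% → $7,119,000 × 1% × 182/365 = $35,497.4795
2 Jul – 29 Jul 2034: 28 days at 0.4% → $7,119,000 × 0.4% × 28/365 = $2,184.4603
30 Jul – 4 Sep 2034: 37 days at 0.3% → $7,119,000 × 0.3% × 37/365 = $2,164.9562
5 Sep – 31 Dec 2034: 118 days at 1.5% → $7,119,000 × 1.5% × 118/365 = $34,522.2740
Total = $74,369.1699

$74,369.17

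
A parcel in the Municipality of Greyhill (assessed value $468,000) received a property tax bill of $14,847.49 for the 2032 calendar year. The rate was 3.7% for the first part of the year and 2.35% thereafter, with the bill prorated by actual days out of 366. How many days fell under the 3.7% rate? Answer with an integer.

Let d = days at the first rate; then 366 − d days at the second rate.
$468,000 × [3.7%·d + 2.35%·(366−d)] / 366 = $14,847.49
Solving gives d = 223, so the new rate took effect on August 11, 2032.

223 days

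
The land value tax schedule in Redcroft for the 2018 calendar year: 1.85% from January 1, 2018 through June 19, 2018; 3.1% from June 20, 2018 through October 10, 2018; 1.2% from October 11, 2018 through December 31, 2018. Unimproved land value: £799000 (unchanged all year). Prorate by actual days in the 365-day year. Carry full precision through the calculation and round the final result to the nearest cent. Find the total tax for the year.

£16706.76

January 1 – June 19, 2018: 170 days at 1.85% → £799000 × 1.85% × 170/365 = £6884.5342
June 20 – October 10, 2018: 113 days at 3.1% → £799000 × 3.1% × 113/365 = £7668.2110
October 11 – December 31, 2018: 82 days at 1.2% → £799000 × 1.2% × 82/365 = £2154.0164
Total = £16706.7616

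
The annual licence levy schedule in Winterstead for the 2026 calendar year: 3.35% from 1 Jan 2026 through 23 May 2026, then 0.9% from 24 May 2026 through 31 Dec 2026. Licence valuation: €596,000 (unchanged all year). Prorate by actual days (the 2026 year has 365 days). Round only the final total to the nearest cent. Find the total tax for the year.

€11,084.78

1 Jan – 23 May 2026: 143 days at 3.35% → €596,000 × 3.35% × 143/365 = €7,822.2959
24 May – 31 Dec 2026: 222 days at 0.9% → €596,000 × 0.9% × 222/365 = €3,262.4877
Total = €11,084.7836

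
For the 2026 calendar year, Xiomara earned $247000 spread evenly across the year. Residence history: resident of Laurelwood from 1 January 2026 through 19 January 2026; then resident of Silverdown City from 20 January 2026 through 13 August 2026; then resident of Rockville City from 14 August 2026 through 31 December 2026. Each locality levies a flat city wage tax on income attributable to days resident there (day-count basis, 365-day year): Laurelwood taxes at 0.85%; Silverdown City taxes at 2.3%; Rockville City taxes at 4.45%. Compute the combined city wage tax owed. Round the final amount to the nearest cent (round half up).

Laurelwood, 1 January – 19 January 2026: 19 days → $247000 × 0.85% × 19/365 = $109.2890
Silverdown City, 20 January – 13 August 2026: 206 days → $247000 × 2.3% × 206/365 = $3206.2630
Rockville City, 14 August – 31 December 2026: 140 days → $247000 × 4.45% × 140/365 = $4215.9178
Total = $7531.4699

$7531.47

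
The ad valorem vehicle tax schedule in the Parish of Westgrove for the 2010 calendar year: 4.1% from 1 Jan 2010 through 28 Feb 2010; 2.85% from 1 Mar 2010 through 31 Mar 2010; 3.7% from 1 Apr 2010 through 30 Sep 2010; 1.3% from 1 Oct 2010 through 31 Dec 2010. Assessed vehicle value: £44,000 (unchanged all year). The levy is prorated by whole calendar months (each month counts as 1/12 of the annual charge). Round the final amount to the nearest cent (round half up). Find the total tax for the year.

£1,362.17

1 Jan – 28 Feb 2010: 2 months at 4.1% → £44,000 × 4.1% × 2/12 = £300.6667
1 Mar – 31 Mar 2010: 1 month at 2.85% → £44,000 × 2.85% × 1/12 = £104.5000
1 Apr – 30 Sep 2010: 6 months at 3.7% → £44,000 × 3.7% × 6/12 = £814.0000
1 Oct – 31 Dec 2010: 3 months at 1.3% → £44,000 × 1.3% × 3/12 = £143.0000
Total = £1,362.1667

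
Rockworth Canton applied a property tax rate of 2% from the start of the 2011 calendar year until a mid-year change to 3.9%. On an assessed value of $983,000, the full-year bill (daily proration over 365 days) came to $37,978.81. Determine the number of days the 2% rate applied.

7 days

Let d = days at the first rate; then 365 − d days at the second rate.
$983,000 × [2%·d + 3.9%·(365−d)] / 365 = $37,978.81
Solving gives d = 7, so the new rate took effect on 8 Jan 2011.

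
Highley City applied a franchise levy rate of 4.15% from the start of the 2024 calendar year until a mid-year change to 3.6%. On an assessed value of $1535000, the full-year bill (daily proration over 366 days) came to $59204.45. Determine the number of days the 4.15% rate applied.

Let d = days at the first rate; then 366 − d days at the second rate.
$1535000 × [4.15%·d + 3.6%·(366−d)] / 366 = $59204.45
Solving gives d = 171, so the new rate took effect on 20 Jun 2024.

171 days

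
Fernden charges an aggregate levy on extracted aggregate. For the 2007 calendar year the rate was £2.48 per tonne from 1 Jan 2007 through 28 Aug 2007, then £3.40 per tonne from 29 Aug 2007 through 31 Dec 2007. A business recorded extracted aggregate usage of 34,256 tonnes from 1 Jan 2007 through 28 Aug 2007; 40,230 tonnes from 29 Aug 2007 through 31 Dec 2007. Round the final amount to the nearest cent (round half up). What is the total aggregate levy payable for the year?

£221736.88

1 Jan – 28 Aug 2007: 34,256 tonnes at £2.48/tonne → £84954.88
29 Aug – 31 Dec 2007: 40,230 tonnes at £3.40/tonne → £136782.00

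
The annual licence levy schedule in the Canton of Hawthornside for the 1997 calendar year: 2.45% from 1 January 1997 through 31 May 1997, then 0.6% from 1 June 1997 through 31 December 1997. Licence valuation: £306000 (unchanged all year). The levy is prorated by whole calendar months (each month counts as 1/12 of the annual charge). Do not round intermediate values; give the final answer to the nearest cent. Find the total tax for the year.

1 January – 31 May 1997: 5 months at 2.45% → £306000 × 2.45% × 5/12 = £3123.7500
1 June – 31 December 1997: 7 months at 0.6% → £306000 × 0.6% × 7/12 = £1071.0000
Total = £4194.7500

£4194.75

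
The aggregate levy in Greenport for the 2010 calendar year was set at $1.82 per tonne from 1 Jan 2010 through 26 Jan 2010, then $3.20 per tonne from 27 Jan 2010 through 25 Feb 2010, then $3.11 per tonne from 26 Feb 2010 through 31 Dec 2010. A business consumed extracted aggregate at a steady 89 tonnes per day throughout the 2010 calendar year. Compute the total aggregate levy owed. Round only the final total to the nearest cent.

$98283.59

1 Jan – 26 Jan 2010: 26 days × 89 tonnes/day = 2,314 tonnes at $1.82/tonne → $4211.48
27 Jan – 25 Feb 2010: 30 days × 89 tonnes/day = 2,670 tonnes at $3.20/tonne → $8544.00
26 Feb – 31 Dec 2010: 309 days × 89 tonnes/day = 27,501 tonnes at $3.11/tonne → $85528.11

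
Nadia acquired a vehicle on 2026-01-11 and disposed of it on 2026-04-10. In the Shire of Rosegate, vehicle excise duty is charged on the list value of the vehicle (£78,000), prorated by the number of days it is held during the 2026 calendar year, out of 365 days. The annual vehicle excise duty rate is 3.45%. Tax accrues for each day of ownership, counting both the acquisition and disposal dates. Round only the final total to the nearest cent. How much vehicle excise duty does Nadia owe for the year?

£663.53

Days held (2026-01-11 to 2026-04-10): 90 out of 365
Tax = £78,000 × 3.45% × 90/365 = £663.5342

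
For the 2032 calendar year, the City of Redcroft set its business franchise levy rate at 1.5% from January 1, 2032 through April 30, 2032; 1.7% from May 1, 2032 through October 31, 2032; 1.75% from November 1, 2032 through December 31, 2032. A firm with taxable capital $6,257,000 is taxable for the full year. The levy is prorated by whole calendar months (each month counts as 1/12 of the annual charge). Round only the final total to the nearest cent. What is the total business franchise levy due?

$102,719.08

January 1 – April 30, 2032: 4 months at 1.5% → $6,257,000 × 1.5% × 4/12 = $31,285.0000
May 1 – October 31, 2032: 6 months at 1.7% → $6,257,000 × 1.7% × 6/12 = $53,184.5000
November 1 – December 31, 2032: 2 months at 1.75% → $6,257,000 × 1.75% × 2/12 = $18,249.5833
Total = $102,719.0833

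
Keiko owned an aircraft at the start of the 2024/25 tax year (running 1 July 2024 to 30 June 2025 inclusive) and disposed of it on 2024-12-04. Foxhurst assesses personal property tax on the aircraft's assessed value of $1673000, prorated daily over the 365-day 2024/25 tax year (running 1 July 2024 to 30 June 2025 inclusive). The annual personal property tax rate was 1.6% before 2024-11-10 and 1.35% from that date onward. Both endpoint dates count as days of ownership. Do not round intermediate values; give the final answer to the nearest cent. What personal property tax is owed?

2024-07-01 to 2024-11-09: 132 days at 1.6% → $1673000 × 1.6% × 132/365 = $9680.4822
2024-11-10 to 2024-12-04: 25 days at 1.35% → $1673000 × 1.35% × 25/365 = $1546.9521
Total = $11227.4342

$11227.43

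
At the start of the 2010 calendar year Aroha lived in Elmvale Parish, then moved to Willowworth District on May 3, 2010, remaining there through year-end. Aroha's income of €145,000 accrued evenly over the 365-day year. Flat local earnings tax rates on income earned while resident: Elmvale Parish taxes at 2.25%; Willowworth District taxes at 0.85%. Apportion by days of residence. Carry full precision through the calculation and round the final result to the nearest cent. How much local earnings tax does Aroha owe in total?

Elmvale Parish, January 1 – May 2, 2010: 122 days → €145,000 × 2.25% × 122/365 = €1,090.4795
Willowworth District, May 3 – December 31, 2010: 243 days → €145,000 × 0.85% × 243/365 = €820.5411
Total = €1,911.0205

€1,911.02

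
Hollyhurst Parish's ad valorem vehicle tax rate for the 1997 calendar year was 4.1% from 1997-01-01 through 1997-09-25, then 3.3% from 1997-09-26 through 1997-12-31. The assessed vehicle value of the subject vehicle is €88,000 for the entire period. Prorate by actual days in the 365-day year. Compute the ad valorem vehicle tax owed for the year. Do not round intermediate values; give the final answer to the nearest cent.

1997-01-01 to 1997-09-25: 268 days at 4.1% → €88,000 × 4.1% × 268/365 = €2,649.1616
1997-09-26 to 1997-12-31: 97 days at 3.3% → €88,000 × 3.3% × 97/365 = €771.7479
Total = €3,420.9096

€3,420.91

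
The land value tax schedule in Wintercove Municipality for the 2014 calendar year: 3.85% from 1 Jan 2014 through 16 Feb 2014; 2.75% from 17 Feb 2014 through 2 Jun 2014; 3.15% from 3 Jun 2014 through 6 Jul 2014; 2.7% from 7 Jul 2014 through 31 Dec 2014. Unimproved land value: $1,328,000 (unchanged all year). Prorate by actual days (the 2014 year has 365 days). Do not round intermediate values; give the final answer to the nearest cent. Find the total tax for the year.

$38,572.03

1 Jan – 16 Feb 2014: 47 days at 3.85% → $1,328,000 × 3.85% × 47/365 = $6,583.6055
17 Feb – 2 Jun 2014: 106 days at 2.75% → $1,328,000 × 2.75% × 106/365 = $10,605.8082
3 Jun – 6 Jul 2014: 34 days at 3.15% → $1,328,000 × 3.15% × 34/365 = $3,896.6795
7 Jul – 31 Dec 2014: 178 days at 2.7% → $1,328,000 × 2.7% × 178/365 = $17,485.9397
Total = $38,572.0329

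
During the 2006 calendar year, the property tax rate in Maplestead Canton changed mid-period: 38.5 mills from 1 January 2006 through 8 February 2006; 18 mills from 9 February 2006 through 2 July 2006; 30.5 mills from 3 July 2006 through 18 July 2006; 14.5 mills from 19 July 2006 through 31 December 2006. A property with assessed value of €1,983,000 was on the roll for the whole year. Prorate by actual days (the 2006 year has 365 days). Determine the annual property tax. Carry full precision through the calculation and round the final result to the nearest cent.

€37,967.66

1 January – 8 February 2006: 39 days at 38.5 mills → €1,983,000 × 3.85% × 39/365 = €8,157.4644
9 February – 2 July 2006: 144 days at 18 mills → €1,983,000 × 1.8% × 144/365 = €14,082.0164
3 July – 18 July 2006: 16 days at 30.5 mills → €1,983,000 × 3.05% × 16/365 = €2,651.2438
19 July – 31 December 2006: 166 days at 14.5 mills → €1,983,000 × 1.45% × 166/365 = €13,076.9342
Total = €37,967.6589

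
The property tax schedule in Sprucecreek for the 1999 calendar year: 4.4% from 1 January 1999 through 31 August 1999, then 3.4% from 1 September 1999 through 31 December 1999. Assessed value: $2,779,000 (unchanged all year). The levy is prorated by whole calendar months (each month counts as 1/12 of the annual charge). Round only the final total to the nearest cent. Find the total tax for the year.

1 January – 31 August 1999: 8 months at 4.4% → $2,779,000 × 4.4% × 8/12 = $81,517.3333
1 September – 31 December 1999: 4 months at 3.4% → $2,779,000 × 3.4% × 4/12 = $31,495.3333
Total = $113,012.6667

$113,012.67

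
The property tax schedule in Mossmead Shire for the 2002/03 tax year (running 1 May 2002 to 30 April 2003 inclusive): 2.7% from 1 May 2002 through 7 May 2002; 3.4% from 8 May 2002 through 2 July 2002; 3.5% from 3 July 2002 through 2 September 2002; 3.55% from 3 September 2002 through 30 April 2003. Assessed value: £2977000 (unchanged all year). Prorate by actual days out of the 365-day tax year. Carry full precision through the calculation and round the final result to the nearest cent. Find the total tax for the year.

1 May – 7 May 2002: 7 days at 2.7% → £2977000 × 2.7% × 7/365 = £1541.5151
8 May – 2 July 2002: 56 days at 3.4% → £2977000 × 3.4% × 56/365 = £15529.3370
3 July – 2 September 2002: 62 days at 3.5% → £2977000 × 3.5% × 62/365 = £17698.8767
3 September 2002 – 30 April 2003: 240 days at 3.55% → £2977000 × 3.55% × 240/365 = £69490.5205
Total = £104260.2493

£104260.25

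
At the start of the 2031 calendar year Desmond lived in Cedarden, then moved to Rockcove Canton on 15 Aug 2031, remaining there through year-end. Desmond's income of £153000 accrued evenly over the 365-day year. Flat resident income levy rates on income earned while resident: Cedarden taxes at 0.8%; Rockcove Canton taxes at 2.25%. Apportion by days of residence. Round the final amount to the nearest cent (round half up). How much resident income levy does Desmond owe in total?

Cedarden, 1 Jan – 14 Aug 2031: 226 days → £153000 × 0.8% × 226/365 = £757.8740
Rockcove Canton, 15 Aug – 31 Dec 2031: 139 days → £153000 × 2.25% × 139/365 = £1310.9795
Total = £2068.8534

£2068.85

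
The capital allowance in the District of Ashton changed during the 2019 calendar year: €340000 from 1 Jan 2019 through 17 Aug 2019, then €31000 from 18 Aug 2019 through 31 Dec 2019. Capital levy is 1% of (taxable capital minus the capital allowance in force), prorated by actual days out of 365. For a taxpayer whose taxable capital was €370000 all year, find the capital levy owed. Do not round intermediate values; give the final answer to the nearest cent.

€1451.34

1 Jan – 17 Aug 2019: 229 days, exemption €340000 → (€370000 − €340000) × 1% × 229/365 = €188.2192
18 Aug – 31 Dec 2019: 136 days, exemption €31000 → (€370000 − €31000) × 1% × 136/365 = €1263.1233
Total = €1451.3425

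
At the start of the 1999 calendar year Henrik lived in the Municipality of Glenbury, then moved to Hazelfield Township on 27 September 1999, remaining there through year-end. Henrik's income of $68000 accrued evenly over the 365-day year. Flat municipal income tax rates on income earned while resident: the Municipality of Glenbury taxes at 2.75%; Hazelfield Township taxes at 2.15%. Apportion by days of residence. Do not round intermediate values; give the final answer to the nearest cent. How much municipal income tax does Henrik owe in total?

$1762.69

The Municipality of Glenbury, 1 January – 26 September 1999: 269 days → $68000 × 2.75% × 269/365 = $1378.1644
Hazelfield Township, 27 September – 31 December 1999: 96 days → $68000 × 2.15% × 96/365 = $384.5260
Total = $1762.6904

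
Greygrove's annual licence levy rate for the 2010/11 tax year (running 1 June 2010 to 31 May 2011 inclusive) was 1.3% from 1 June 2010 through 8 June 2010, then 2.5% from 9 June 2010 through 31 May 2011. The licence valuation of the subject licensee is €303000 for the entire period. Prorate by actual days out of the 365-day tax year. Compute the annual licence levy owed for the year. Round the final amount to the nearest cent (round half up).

1 June – 8 June 2010: 8 days at 1.3% → €303000 × 1.3% × 8/365 = €86.3342
9 June 2010 – 31 May 2011: 357 days at 2.5% → €303000 × 2.5% × 357/365 = €7408.9726
Total = €7495.3068

€7495.31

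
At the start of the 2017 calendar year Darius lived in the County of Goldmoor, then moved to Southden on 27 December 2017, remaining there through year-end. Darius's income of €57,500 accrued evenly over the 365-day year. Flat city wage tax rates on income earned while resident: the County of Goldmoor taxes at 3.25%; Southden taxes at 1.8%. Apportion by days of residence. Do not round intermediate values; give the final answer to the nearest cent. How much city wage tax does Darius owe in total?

€1,857.33

The County of Goldmoor, 1 January – 26 December 2017: 360 days → €57,500 × 3.25% × 360/365 = €1,843.1507
Southden, 27 December – 31 December 2017: 5 days → €57,500 × 1.8% × 5/365 = €14.1781
Total = €1,857.3288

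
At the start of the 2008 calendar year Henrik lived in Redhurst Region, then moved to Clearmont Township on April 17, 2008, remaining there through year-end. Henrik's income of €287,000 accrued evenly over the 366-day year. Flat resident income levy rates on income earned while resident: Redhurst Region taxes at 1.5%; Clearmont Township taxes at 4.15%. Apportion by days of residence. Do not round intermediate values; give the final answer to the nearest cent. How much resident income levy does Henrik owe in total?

€9,687.03

Redhurst Region, January 1 – April 16, 2008: 107 days → €287,000 × 1.5% × 107/366 = €1,258.5656
Clearmont Township, April 17 – December 31, 2008: 259 days → €287,000 × 4.15% × 259/366 = €8,428.4686
Total = €9,687.0342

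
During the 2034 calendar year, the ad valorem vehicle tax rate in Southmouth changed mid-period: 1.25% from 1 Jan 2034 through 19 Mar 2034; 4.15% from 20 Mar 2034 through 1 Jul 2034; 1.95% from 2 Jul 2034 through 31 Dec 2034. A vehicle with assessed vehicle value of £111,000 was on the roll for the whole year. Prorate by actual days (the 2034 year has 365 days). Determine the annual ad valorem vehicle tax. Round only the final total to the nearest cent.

1 Jan – 19 Mar 2034: 78 days at 1.25% → £111,000 × 1.25% × 78/365 = £296.5068
20 Mar – 1 Jul 2034: 104 days at 4.15% → £111,000 × 4.15% × 104/365 = £1,312.5370
2 Jul – 31 Dec 2034: 183 days at 1.95% → £111,000 × 1.95% × 183/365 = £1,085.2151
Total = £2,694.2589

£2,694.26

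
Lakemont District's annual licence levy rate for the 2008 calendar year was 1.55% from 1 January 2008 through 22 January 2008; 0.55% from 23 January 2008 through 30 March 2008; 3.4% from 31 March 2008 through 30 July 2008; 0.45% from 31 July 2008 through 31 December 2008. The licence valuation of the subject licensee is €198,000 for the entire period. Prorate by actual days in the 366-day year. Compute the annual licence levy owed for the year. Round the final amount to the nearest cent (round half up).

1 January – 22 January 2008: 22 days at 1.55% → €198,000 × 1.55% × 22/366 = €184.4754
23 January – 30 March 2008: 68 days at 0.55% → €198,000 × 0.55% × 68/366 = €202.3279
31 March – 30 July 2008: 122 days at 3.4% → €198,000 × 3.4% × 122/366 = €2,244.0000
31 July – 31 December 2008: 154 days at 0.45% → €198,000 × 0.45% × 154/366 = €374.9016
Total = €3,005.7049

€3,005.70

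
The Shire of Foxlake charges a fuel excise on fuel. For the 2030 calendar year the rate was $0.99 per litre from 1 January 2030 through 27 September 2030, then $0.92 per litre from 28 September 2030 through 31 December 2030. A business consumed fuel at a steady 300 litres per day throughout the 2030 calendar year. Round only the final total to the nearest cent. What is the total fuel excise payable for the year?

$106,410.00

1 January – 27 September 2030: 270 days × 300 litres/day = 81,000 litres at $0.99/litre → $80,190.00
28 September – 31 December 2030: 95 days × 300 litres/day = 28,500 litres at $0.92/litre → $26,220.00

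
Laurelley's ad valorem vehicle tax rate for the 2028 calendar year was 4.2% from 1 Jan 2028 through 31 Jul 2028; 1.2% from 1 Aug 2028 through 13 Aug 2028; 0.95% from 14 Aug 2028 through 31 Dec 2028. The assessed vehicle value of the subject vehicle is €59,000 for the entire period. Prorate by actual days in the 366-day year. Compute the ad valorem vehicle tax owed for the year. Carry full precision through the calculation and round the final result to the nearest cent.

€1,681.66

1 Jan – 31 Jul 2028: 213 days at 4.2% → €59,000 × 4.2% × 213/366 = €1,442.1148
1 Aug – 13 Aug 2028: 13 days at 1.2% → €59,000 × 1.2% × 13/366 = €25.1475
14 Aug – 31 Dec 2028: 140 days at 0.95% → €59,000 × 0.95% × 140/366 = €214.3989
Total = €1,681.6612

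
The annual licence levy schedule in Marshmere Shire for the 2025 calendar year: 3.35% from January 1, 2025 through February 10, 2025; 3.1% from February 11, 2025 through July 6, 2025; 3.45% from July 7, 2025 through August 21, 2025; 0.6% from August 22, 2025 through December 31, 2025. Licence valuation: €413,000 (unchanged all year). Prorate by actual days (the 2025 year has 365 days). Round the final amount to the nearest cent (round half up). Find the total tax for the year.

January 1 – February 10, 2025: 41 days at 3.35% → €413,000 × 3.35% × 41/365 = €1,554.1247
February 11 – July 6, 2025: 146 days at 3.1% → €413,000 × 3.1% × 146/365 = €5,121.2000
July 7 – August 21, 2025: 46 days at 3.45% → €413,000 × 3.45% × 46/365 = €1,795.7014
August 22 – December 31, 2025: 132 days at 0.6% → €413,000 × 0.6% × 132/365 = €896.1534
Total = €9,367.1795

€9,367.18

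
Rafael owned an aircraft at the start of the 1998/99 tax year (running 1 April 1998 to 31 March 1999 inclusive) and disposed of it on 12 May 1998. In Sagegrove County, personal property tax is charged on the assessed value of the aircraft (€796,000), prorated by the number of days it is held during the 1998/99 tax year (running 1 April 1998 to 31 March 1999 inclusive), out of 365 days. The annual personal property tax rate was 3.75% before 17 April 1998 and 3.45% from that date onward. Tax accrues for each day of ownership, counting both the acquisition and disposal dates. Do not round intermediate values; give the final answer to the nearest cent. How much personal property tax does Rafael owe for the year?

€3,264.69

1 April – 16 April 1998: 16 days at 3.75% → €796,000 × 3.75% × 16/365 = €1,308.4932
17 April – 12 May 1998: 26 days at 3.45% → €796,000 × 3.45% × 26/365 = €1,956.1973
Total = €3,264.6904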